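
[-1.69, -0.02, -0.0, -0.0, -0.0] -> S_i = -1.69*0.01^i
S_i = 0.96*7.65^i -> [0.96, 7.34, 56.18, 429.79, 3287.89]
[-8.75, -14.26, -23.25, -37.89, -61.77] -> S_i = -8.75*1.63^i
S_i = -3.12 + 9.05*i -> [-3.12, 5.93, 14.98, 24.03, 33.08]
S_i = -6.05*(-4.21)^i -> [-6.05, 25.47, -107.23, 451.44, -1900.57]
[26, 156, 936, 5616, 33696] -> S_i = 26*6^i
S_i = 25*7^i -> [25, 175, 1225, 8575, 60025]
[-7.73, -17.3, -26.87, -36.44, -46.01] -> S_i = -7.73 + -9.57*i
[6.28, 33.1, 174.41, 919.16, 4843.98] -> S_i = 6.28*5.27^i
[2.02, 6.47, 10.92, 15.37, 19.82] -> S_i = 2.02 + 4.45*i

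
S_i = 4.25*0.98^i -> [4.25, 4.16, 4.08, 4.0, 3.92]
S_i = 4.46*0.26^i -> [4.46, 1.16, 0.3, 0.08, 0.02]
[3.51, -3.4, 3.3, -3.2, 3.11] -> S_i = 3.51*(-0.97)^i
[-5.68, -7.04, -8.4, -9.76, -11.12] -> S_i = -5.68 + -1.36*i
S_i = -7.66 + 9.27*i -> [-7.66, 1.61, 10.88, 20.15, 29.42]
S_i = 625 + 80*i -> [625, 705, 785, 865, 945]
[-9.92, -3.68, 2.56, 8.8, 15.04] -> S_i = -9.92 + 6.24*i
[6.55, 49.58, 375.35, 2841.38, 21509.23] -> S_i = 6.55*7.57^i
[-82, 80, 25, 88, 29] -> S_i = Random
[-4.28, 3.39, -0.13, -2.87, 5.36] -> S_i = Random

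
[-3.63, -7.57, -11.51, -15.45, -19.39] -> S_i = -3.63 + -3.94*i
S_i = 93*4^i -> [93, 372, 1488, 5952, 23808]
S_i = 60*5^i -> [60, 300, 1500, 7500, 37500]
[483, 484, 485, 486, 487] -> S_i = 483 + 1*i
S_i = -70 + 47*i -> [-70, -23, 24, 71, 118]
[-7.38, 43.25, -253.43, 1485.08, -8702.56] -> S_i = -7.38*(-5.86)^i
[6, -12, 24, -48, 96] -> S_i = 6*-2^i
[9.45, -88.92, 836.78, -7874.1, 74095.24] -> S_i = 9.45*(-9.41)^i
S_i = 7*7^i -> [7, 49, 343, 2401, 16807]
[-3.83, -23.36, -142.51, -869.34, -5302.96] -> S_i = -3.83*6.10^i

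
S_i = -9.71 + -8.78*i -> [-9.71, -18.49, -27.27, -36.05, -44.83]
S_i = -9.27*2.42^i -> [-9.27, -22.43, -54.29, -131.38, -317.94]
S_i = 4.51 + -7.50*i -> [4.51, -2.99, -10.49, -17.99, -25.49]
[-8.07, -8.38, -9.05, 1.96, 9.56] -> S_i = Random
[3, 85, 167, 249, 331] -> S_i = 3 + 82*i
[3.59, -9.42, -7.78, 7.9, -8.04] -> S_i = Random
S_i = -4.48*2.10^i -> [-4.48, -9.41, -19.76, -41.49, -87.13]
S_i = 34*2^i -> [34, 68, 136, 272, 544]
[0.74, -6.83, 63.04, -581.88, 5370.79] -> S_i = 0.74*(-9.23)^i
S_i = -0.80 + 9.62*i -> [-0.8, 8.82, 18.44, 28.06, 37.68]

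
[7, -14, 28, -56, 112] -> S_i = 7*-2^i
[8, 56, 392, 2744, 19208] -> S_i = 8*7^i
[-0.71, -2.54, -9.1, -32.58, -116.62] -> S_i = -0.71*3.58^i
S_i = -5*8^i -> [-5, -40, -320, -2560, -20480]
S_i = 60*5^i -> [60, 300, 1500, 7500, 37500]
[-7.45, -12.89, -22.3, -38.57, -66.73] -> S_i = -7.45*1.73^i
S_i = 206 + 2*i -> [206, 208, 210, 212, 214]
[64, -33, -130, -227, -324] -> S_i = 64 + -97*i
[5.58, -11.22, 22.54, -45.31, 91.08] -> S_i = 5.58*(-2.01)^i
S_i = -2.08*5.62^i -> [-2.08, -11.69, -65.7, -369.21, -2074.95]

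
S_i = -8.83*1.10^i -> [-8.83, -9.71, -10.68, -11.75, -12.93]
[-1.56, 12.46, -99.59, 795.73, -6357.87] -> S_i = -1.56*(-7.99)^i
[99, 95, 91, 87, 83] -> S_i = 99 + -4*i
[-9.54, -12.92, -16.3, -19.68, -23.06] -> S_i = -9.54 + -3.38*i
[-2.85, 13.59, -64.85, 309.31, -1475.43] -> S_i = -2.85*(-4.77)^i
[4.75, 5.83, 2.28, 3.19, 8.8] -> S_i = Random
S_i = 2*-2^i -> [2, -4, 8, -16, 32]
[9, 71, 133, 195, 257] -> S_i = 9 + 62*i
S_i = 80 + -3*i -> [80, 77, 74, 71, 68]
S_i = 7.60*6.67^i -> [7.6, 50.69, 338.12, 2255.23, 15042.39]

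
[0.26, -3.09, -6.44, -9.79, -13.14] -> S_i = 0.26 + -3.35*i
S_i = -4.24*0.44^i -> [-4.24, -1.87, -0.82, -0.36, -0.16]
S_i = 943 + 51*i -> [943, 994, 1045, 1096, 1147]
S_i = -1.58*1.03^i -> [-1.58, -1.63, -1.68, -1.73, -1.78]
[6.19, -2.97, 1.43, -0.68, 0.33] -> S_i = 6.19*(-0.48)^i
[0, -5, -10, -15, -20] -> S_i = 0 + -5*i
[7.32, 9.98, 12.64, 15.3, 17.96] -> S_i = 7.32 + 2.66*i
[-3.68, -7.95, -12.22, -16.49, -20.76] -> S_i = -3.68 + -4.27*i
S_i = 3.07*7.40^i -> [3.07, 22.72, 168.11, 1244.04, 9205.88]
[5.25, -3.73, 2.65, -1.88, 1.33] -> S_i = 5.25*(-0.71)^i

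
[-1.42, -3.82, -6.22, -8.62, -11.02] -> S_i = -1.42 + -2.40*i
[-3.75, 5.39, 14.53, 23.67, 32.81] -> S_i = -3.75 + 9.14*i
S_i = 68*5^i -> [68, 340, 1700, 8500, 42500]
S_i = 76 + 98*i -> [76, 174, 272, 370, 468]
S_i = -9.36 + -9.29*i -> [-9.36, -18.65, -27.94, -37.23, -46.52]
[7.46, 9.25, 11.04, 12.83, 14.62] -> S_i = 7.46 + 1.79*i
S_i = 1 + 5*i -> [1, 6, 11, 16, 21]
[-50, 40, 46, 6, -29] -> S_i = Random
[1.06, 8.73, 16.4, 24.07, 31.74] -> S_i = 1.06 + 7.67*i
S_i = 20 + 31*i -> [20, 51, 82, 113, 144]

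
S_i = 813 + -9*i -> [813, 804, 795, 786, 777]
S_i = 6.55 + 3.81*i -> [6.55, 10.36, 14.17, 17.98, 21.79]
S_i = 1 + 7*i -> [1, 8, 15, 22, 29]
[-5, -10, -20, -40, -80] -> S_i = -5*2^i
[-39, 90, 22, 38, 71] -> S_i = Random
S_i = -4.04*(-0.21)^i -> [-4.04, 0.85, -0.18, 0.04, -0.01]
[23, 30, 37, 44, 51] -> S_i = 23 + 7*i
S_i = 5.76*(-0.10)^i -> [5.76, -0.58, 0.06, -0.01, 0.0]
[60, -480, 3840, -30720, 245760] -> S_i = 60*-8^i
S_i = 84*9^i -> [84, 756, 6804, 61236, 551124]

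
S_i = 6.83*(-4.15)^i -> [6.83, -28.34, 117.63, -488.16, 2025.88]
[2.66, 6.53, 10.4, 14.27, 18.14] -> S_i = 2.66 + 3.87*i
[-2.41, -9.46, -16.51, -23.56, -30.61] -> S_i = -2.41 + -7.05*i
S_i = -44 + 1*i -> [-44, -43, -42, -41, -40]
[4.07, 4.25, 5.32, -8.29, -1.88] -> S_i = Random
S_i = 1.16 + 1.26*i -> [1.16, 2.42, 3.68, 4.94, 6.2]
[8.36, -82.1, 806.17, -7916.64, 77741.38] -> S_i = 8.36*(-9.82)^i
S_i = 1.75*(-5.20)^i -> [1.75, -9.1, 47.32, -246.06, 1279.53]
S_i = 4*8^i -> [4, 32, 256, 2048, 16384]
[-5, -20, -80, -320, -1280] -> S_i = -5*4^i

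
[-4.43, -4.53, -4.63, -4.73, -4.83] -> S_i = -4.43 + -0.10*i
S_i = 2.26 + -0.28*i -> [2.26, 1.98, 1.7, 1.42, 1.14]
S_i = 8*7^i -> [8, 56, 392, 2744, 19208]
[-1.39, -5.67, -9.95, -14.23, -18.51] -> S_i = -1.39 + -4.28*i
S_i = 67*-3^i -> [67, -201, 603, -1809, 5427]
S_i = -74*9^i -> [-74, -666, -5994, -53946, -485514]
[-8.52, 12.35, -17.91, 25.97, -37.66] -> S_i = -8.52*(-1.45)^i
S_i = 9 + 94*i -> [9, 103, 197, 291, 385]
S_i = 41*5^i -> [41, 205, 1025, 5125, 25625]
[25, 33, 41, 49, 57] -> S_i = 25 + 8*i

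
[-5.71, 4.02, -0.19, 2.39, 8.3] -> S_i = Random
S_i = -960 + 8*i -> [-960, -952, -944, -936, -928]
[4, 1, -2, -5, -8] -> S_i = 4 + -3*i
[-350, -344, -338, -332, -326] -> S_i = -350 + 6*i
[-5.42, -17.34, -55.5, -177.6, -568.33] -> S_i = -5.42*3.20^i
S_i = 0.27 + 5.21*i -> [0.27, 5.48, 10.69, 15.9, 21.11]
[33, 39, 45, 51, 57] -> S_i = 33 + 6*i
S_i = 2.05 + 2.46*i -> [2.05, 4.51, 6.97, 9.43, 11.89]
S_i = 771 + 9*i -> [771, 780, 789, 798, 807]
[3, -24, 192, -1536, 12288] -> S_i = 3*-8^i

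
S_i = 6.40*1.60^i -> [6.4, 10.24, 16.38, 26.21, 41.94]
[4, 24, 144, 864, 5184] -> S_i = 4*6^i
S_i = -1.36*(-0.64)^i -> [-1.36, 0.87, -0.56, 0.36, -0.23]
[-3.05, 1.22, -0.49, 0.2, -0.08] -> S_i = -3.05*(-0.40)^i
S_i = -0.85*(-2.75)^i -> [-0.85, 2.34, -6.43, 17.68, -48.61]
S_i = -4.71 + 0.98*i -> [-4.71, -3.73, -2.75, -1.77, -0.79]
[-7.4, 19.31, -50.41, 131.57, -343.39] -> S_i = -7.40*(-2.61)^i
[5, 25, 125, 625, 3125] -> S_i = 5*5^i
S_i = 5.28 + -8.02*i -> [5.28, -2.74, -10.76, -18.78, -26.8]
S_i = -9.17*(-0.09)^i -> [-9.17, 0.83, -0.07, 0.01, -0.0]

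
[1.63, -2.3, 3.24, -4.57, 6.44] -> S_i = 1.63*(-1.41)^i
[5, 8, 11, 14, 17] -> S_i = 5 + 3*i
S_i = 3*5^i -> [3, 15, 75, 375, 1875]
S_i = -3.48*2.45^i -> [-3.48, -8.53, -20.89, -51.18, -125.38]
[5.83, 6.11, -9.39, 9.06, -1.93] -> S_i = Random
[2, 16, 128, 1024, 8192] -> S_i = 2*8^i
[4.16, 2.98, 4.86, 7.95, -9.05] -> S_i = Random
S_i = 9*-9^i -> [9, -81, 729, -6561, 59049]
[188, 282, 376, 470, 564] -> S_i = 188 + 94*i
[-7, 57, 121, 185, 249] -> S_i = -7 + 64*i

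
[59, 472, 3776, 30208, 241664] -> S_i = 59*8^i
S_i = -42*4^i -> [-42, -168, -672, -2688, -10752]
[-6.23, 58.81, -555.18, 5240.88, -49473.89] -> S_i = -6.23*(-9.44)^i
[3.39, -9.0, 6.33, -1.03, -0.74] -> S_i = Random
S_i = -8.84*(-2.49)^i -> [-8.84, 22.01, -54.81, 136.47, -339.82]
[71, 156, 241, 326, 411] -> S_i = 71 + 85*i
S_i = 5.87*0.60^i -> [5.87, 3.52, 2.11, 1.27, 0.76]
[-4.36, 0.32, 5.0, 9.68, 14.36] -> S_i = -4.36 + 4.68*i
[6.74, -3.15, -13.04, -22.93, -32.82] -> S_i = 6.74 + -9.89*i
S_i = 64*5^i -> [64, 320, 1600, 8000, 40000]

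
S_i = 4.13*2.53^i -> [4.13, 10.45, 26.44, 66.88, 169.21]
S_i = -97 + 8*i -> [-97, -89, -81, -73, -65]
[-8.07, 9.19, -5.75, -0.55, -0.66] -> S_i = Random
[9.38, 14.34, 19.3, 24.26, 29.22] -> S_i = 9.38 + 4.96*i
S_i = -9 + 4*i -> [-9, -5, -1, 3, 7]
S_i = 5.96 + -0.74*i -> [5.96, 5.22, 4.48, 3.74, 3.0]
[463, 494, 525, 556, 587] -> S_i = 463 + 31*i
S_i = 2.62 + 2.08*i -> [2.62, 4.7, 6.78, 8.86, 10.94]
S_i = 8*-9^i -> [8, -72, 648, -5832, 52488]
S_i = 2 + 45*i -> [2, 47, 92, 137, 182]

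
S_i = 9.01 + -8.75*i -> [9.01, 0.26, -8.49, -17.24, -25.99]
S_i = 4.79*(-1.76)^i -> [4.79, -8.43, 14.84, -26.11, 45.96]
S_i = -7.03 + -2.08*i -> [-7.03, -9.11, -11.19, -13.27, -15.35]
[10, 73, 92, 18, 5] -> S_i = Random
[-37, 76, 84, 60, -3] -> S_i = Random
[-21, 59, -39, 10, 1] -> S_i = Random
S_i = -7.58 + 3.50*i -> [-7.58, -4.08, -0.58, 2.92, 6.42]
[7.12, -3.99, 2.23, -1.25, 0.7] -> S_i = 7.12*(-0.56)^i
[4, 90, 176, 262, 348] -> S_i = 4 + 86*i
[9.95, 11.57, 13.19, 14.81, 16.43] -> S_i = 9.95 + 1.62*i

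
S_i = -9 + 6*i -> [-9, -3, 3, 9, 15]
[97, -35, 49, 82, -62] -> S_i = Random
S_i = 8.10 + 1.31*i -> [8.1, 9.41, 10.72, 12.03, 13.34]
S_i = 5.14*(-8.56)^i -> [5.14, -44.0, 376.63, -3223.92, 27596.77]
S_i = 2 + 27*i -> [2, 29, 56, 83, 110]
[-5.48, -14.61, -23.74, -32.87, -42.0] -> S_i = -5.48 + -9.13*i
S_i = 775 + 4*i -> [775, 779, 783, 787, 791]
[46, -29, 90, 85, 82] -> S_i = Random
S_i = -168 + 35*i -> [-168, -133, -98, -63, -28]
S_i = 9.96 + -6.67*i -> [9.96, 3.29, -3.38, -10.05, -16.72]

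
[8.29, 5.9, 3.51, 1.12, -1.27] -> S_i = 8.29 + -2.39*i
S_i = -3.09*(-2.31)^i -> [-3.09, 7.14, -16.49, 38.09, -87.98]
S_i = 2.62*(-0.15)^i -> [2.62, -0.39, 0.06, -0.01, 0.0]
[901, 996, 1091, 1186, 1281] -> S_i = 901 + 95*i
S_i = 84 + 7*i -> [84, 91, 98, 105, 112]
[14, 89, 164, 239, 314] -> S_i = 14 + 75*i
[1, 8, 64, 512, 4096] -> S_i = 1*8^i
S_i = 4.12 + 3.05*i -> [4.12, 7.17, 10.22, 13.27, 16.32]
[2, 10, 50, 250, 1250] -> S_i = 2*5^i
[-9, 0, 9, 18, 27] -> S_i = -9 + 9*i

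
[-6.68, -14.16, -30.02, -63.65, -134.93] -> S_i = -6.68*2.12^i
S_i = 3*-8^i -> [3, -24, 192, -1536, 12288]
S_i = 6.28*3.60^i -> [6.28, 22.61, 81.39, 293.0, 1054.8]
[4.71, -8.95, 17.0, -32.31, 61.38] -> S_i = 4.71*(-1.90)^i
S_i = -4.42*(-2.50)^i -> [-4.42, 11.05, -27.62, 69.06, -172.66]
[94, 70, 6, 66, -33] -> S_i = Random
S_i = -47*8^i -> [-47, -376, -3008, -24064, -192512]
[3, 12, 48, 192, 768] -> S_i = 3*4^i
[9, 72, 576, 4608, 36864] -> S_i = 9*8^i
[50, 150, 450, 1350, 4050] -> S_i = 50*3^i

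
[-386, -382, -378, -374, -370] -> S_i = -386 + 4*i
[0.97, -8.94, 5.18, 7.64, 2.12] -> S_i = Random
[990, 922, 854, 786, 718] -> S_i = 990 + -68*i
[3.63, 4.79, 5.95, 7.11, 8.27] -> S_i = 3.63 + 1.16*i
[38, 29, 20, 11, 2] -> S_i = 38 + -9*i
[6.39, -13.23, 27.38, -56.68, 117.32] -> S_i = 6.39*(-2.07)^i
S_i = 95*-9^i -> [95, -855, 7695, -69255, 623295]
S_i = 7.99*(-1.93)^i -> [7.99, -15.42, 29.76, -57.44, 110.86]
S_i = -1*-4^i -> [-1, 4, -16, 64, -256]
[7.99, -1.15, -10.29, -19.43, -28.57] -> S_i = 7.99 + -9.14*i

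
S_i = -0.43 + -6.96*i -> [-0.43, -7.39, -14.35, -21.31, -28.27]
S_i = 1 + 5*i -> [1, 6, 11, 16, 21]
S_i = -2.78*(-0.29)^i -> [-2.78, 0.81, -0.23, 0.07, -0.02]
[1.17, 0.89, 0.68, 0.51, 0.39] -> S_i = 1.17*0.76^i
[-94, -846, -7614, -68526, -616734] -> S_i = -94*9^i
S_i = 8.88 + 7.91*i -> [8.88, 16.79, 24.7, 32.61, 40.52]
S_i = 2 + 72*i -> [2, 74, 146, 218, 290]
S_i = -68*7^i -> [-68, -476, -3332, -23324, -163268]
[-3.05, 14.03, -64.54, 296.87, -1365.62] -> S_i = -3.05*(-4.60)^i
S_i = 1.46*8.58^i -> [1.46, 12.53, 107.48, 922.18, 7912.29]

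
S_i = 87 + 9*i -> [87, 96, 105, 114, 123]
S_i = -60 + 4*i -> [-60, -56, -52, -48, -44]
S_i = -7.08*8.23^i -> [-7.08, -58.27, -479.55, -3946.69, -32481.24]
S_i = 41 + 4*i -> [41, 45, 49, 53, 57]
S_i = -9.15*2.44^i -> [-9.15, -22.33, -54.48, -132.92, -324.32]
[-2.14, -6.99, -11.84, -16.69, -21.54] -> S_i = -2.14 + -4.85*i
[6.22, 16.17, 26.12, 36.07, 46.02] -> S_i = 6.22 + 9.95*i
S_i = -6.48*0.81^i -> [-6.48, -5.25, -4.25, -3.44, -2.79]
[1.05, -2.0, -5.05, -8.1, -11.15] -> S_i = 1.05 + -3.05*i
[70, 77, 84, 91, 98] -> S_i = 70 + 7*i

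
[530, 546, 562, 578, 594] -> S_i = 530 + 16*i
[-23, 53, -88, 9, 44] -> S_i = Random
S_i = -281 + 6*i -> [-281, -275, -269, -263, -257]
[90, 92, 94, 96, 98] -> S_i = 90 + 2*i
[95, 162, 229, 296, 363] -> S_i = 95 + 67*i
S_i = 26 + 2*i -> [26, 28, 30, 32, 34]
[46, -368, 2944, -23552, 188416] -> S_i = 46*-8^i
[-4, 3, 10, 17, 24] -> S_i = -4 + 7*i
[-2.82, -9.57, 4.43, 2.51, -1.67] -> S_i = Random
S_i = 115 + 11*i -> [115, 126, 137, 148, 159]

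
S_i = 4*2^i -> [4, 8, 16, 32, 64]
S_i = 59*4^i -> [59, 236, 944, 3776, 15104]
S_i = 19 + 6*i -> [19, 25, 31, 37, 43]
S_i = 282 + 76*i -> [282, 358, 434, 510, 586]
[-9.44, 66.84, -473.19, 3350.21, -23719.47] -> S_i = -9.44*(-7.08)^i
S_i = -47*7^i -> [-47, -329, -2303, -16121, -112847]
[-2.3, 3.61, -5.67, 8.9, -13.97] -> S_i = -2.30*(-1.57)^i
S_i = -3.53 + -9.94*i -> [-3.53, -13.47, -23.41, -33.35, -43.29]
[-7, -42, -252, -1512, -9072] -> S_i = -7*6^i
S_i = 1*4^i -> [1, 4, 16, 64, 256]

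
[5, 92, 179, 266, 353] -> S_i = 5 + 87*i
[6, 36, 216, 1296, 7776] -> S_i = 6*6^i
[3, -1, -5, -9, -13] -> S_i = 3 + -4*i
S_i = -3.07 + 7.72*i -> [-3.07, 4.65, 12.37, 20.09, 27.81]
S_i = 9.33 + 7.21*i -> [9.33, 16.54, 23.75, 30.96, 38.17]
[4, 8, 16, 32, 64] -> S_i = 4*2^i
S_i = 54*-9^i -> [54, -486, 4374, -39366, 354294]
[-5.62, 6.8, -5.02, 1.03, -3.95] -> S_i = Random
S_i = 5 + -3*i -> [5, 2, -1, -4, -7]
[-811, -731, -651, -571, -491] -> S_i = -811 + 80*i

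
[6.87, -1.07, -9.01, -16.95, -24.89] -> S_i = 6.87 + -7.94*i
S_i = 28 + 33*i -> [28, 61, 94, 127, 160]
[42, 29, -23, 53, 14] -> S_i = Random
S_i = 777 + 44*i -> [777, 821, 865, 909, 953]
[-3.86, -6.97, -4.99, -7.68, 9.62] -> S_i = Random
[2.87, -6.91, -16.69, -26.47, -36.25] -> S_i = 2.87 + -9.78*i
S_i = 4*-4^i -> [4, -16, 64, -256, 1024]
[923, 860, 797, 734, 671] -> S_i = 923 + -63*i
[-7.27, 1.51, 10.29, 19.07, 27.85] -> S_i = -7.27 + 8.78*i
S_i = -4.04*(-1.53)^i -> [-4.04, 6.18, -9.46, 14.47, -22.14]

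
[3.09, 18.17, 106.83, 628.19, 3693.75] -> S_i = 3.09*5.88^i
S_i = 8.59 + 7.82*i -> [8.59, 16.41, 24.23, 32.05, 39.87]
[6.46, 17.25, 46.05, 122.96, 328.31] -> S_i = 6.46*2.67^i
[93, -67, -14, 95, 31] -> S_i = Random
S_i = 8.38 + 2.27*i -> [8.38, 10.65, 12.92, 15.19, 17.46]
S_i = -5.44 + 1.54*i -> [-5.44, -3.9, -2.36, -0.82, 0.72]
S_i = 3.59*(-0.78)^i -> [3.59, -2.8, 2.18, -1.7, 1.33]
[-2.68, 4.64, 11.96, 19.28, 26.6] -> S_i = -2.68 + 7.32*i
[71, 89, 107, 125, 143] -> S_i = 71 + 18*i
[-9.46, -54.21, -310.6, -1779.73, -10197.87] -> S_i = -9.46*5.73^i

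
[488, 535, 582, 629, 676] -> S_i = 488 + 47*i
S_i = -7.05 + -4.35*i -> [-7.05, -11.4, -15.75, -20.1, -24.45]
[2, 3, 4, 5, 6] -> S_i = 2 + 1*i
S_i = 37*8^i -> [37, 296, 2368, 18944, 151552]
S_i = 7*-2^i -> [7, -14, 28, -56, 112]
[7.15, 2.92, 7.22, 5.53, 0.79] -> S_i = Random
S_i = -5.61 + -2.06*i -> [-5.61, -7.67, -9.73, -11.79, -13.85]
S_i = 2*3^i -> [2, 6, 18, 54, 162]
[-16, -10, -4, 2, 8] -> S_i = -16 + 6*i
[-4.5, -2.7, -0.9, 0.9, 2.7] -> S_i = -4.50 + 1.80*i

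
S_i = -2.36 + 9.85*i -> [-2.36, 7.49, 17.34, 27.19, 37.04]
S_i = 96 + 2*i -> [96, 98, 100, 102, 104]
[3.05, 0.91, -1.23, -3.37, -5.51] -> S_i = 3.05 + -2.14*i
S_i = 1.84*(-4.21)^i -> [1.84, -7.75, 32.61, -137.3, 578.02]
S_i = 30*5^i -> [30, 150, 750, 3750, 18750]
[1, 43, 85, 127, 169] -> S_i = 1 + 42*i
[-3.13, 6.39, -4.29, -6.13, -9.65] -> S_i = Random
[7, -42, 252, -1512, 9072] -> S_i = 7*-6^i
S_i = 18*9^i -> [18, 162, 1458, 13122, 118098]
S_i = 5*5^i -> [5, 25, 125, 625, 3125]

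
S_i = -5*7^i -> [-5, -35, -245, -1715, -12005]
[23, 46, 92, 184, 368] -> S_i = 23*2^i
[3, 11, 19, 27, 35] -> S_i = 3 + 8*i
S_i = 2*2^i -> [2, 4, 8, 16, 32]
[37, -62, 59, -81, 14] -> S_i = Random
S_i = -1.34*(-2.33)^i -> [-1.34, 3.12, -7.27, 16.95, -39.49]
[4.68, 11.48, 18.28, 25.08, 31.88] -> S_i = 4.68 + 6.80*i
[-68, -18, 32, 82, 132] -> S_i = -68 + 50*i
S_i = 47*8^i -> [47, 376, 3008, 24064, 192512]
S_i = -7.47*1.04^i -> [-7.47, -7.77, -8.08, -8.4, -8.74]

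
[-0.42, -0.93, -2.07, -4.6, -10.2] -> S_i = -0.42*2.22^i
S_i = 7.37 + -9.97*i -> [7.37, -2.6, -12.57, -22.54, -32.51]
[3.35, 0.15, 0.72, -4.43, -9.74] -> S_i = Random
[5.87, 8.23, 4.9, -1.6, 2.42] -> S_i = Random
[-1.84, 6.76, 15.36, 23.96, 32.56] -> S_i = -1.84 + 8.60*i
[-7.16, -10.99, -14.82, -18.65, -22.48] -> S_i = -7.16 + -3.83*i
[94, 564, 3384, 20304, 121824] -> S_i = 94*6^i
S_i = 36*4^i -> [36, 144, 576, 2304, 9216]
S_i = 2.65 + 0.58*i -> [2.65, 3.23, 3.81, 4.39, 4.97]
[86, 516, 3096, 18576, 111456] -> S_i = 86*6^i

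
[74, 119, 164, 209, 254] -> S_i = 74 + 45*i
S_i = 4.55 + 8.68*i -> [4.55, 13.23, 21.91, 30.59, 39.27]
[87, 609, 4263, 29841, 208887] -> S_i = 87*7^i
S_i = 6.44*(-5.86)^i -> [6.44, -37.74, 221.15, -1295.92, 7594.1]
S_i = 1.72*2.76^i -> [1.72, 4.75, 13.1, 36.16, 99.81]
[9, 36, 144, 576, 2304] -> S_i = 9*4^i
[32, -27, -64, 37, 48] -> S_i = Random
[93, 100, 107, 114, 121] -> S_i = 93 + 7*i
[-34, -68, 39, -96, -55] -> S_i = Random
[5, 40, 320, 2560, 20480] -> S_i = 5*8^i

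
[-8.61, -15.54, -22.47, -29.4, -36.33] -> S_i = -8.61 + -6.93*i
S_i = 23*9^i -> [23, 207, 1863, 16767, 150903]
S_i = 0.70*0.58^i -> [0.7, 0.41, 0.24, 0.14, 0.08]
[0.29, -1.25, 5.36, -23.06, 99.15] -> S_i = 0.29*(-4.30)^i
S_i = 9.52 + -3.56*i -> [9.52, 5.96, 2.4, -1.16, -4.72]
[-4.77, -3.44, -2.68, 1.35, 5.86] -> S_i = Random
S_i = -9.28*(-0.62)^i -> [-9.28, 5.75, -3.57, 2.21, -1.37]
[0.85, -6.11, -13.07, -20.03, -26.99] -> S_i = 0.85 + -6.96*i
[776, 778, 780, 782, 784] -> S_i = 776 + 2*i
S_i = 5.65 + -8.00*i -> [5.65, -2.35, -10.35, -18.35, -26.35]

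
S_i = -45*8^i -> [-45, -360, -2880, -23040, -184320]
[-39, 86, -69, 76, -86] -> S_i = Random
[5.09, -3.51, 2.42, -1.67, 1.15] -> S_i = 5.09*(-0.69)^i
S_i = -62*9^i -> [-62, -558, -5022, -45198, -406782]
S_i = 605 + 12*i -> [605, 617, 629, 641, 653]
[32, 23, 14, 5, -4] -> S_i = 32 + -9*i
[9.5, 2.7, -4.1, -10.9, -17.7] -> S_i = 9.50 + -6.80*i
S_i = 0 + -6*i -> [0, -6, -12, -18, -24]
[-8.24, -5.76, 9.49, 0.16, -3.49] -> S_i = Random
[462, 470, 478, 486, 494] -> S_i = 462 + 8*i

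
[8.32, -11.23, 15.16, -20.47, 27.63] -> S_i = 8.32*(-1.35)^i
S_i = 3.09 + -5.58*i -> [3.09, -2.49, -8.07, -13.65, -19.23]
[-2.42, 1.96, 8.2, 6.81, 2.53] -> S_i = Random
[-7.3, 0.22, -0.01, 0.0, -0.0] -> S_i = -7.30*(-0.03)^i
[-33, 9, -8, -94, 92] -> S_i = Random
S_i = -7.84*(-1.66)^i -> [-7.84, 13.01, -21.6, 35.86, -59.53]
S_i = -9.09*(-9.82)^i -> [-9.09, 89.26, -876.57, 8607.92, -84529.8]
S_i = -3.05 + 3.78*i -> [-3.05, 0.73, 4.51, 8.29, 12.07]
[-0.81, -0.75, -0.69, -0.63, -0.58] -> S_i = -0.81*0.92^i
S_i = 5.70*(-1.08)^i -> [5.7, -6.16, 6.65, -7.18, 7.75]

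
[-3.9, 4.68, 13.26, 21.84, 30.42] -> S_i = -3.90 + 8.58*i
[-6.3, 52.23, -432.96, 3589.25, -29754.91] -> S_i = -6.30*(-8.29)^i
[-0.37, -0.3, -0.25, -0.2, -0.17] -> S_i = -0.37*0.82^i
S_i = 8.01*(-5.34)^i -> [8.01, -42.77, 228.41, -1219.71, 6513.25]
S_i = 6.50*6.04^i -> [6.5, 39.26, 237.13, 1432.27, 8650.9]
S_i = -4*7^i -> [-4, -28, -196, -1372, -9604]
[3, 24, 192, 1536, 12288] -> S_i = 3*8^i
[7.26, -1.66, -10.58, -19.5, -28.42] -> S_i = 7.26 + -8.92*i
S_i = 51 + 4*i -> [51, 55, 59, 63, 67]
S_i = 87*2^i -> [87, 174, 348, 696, 1392]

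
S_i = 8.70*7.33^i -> [8.7, 63.77, 467.44, 3426.35, 25115.11]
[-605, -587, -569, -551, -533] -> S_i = -605 + 18*i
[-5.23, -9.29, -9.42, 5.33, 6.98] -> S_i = Random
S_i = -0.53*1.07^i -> [-0.53, -0.57, -0.61, -0.65, -0.69]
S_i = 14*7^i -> [14, 98, 686, 4802, 33614]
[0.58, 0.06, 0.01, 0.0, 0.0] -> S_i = 0.58*0.11^i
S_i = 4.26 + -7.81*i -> [4.26, -3.55, -11.36, -19.17, -26.98]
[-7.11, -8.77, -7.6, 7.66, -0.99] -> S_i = Random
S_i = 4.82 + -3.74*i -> [4.82, 1.08, -2.66, -6.4, -10.14]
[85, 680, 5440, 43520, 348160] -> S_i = 85*8^i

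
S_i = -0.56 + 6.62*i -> [-0.56, 6.06, 12.68, 19.3, 25.92]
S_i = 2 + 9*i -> [2, 11, 20, 29, 38]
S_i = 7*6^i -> [7, 42, 252, 1512, 9072]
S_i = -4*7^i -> [-4, -28, -196, -1372, -9604]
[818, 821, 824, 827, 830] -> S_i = 818 + 3*i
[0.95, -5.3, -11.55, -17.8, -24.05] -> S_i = 0.95 + -6.25*i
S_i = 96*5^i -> [96, 480, 2400, 12000, 60000]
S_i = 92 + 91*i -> [92, 183, 274, 365, 456]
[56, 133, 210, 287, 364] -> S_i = 56 + 77*i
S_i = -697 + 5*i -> [-697, -692, -687, -682, -677]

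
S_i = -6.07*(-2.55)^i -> [-6.07, 15.48, -39.47, 100.65, -256.65]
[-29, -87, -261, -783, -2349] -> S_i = -29*3^i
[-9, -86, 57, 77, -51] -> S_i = Random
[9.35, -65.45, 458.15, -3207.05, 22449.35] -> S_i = 9.35*(-7.00)^i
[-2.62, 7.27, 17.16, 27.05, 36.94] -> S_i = -2.62 + 9.89*i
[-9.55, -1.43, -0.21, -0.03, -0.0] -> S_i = -9.55*0.15^i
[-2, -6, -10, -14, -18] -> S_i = -2 + -4*i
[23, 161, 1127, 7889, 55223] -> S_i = 23*7^i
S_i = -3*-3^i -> [-3, 9, -27, 81, -243]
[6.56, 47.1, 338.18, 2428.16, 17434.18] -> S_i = 6.56*7.18^i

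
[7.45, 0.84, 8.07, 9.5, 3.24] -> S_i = Random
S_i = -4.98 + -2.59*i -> [-4.98, -7.57, -10.16, -12.75, -15.34]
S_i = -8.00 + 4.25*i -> [-8.0, -3.75, 0.5, 4.75, 9.0]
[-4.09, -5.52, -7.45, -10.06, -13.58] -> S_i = -4.09*1.35^i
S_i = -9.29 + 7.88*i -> [-9.29, -1.41, 6.47, 14.35, 22.23]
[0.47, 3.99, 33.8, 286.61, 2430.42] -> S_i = 0.47*8.48^i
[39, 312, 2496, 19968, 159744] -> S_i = 39*8^i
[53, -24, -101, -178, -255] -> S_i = 53 + -77*i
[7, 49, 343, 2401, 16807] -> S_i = 7*7^i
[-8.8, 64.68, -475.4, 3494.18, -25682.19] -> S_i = -8.80*(-7.35)^i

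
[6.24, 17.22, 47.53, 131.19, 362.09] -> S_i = 6.24*2.76^i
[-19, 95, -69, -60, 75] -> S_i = Random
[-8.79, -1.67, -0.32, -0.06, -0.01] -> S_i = -8.79*0.19^i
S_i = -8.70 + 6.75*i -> [-8.7, -1.95, 4.8, 11.55, 18.3]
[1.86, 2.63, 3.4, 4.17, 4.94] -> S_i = 1.86 + 0.77*i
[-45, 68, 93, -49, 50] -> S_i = Random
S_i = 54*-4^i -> [54, -216, 864, -3456, 13824]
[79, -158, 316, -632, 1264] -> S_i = 79*-2^i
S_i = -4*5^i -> [-4, -20, -100, -500, -2500]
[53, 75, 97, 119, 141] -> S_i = 53 + 22*i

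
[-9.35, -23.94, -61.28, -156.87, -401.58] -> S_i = -9.35*2.56^i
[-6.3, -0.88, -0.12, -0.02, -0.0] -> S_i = -6.30*0.14^i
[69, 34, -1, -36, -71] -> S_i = 69 + -35*i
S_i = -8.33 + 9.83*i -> [-8.33, 1.5, 11.33, 21.16, 30.99]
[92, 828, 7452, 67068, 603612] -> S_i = 92*9^i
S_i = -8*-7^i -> [-8, 56, -392, 2744, -19208]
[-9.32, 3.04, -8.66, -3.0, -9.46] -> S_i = Random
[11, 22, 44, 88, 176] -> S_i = 11*2^i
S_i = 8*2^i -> [8, 16, 32, 64, 128]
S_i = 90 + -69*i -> [90, 21, -48, -117, -186]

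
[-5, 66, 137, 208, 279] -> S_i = -5 + 71*i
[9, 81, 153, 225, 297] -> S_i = 9 + 72*i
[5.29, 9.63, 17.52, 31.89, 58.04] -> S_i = 5.29*1.82^i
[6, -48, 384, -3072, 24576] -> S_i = 6*-8^i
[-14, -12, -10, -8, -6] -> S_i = -14 + 2*i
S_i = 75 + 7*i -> [75, 82, 89, 96, 103]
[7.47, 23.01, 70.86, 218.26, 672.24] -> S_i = 7.47*3.08^i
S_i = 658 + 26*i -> [658, 684, 710, 736, 762]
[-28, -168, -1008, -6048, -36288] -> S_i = -28*6^i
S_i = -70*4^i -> [-70, -280, -1120, -4480, -17920]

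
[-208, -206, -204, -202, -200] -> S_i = -208 + 2*i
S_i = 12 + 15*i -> [12, 27, 42, 57, 72]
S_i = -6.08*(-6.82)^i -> [-6.08, 41.47, -282.8, 1928.66, -13153.49]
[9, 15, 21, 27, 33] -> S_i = 9 + 6*i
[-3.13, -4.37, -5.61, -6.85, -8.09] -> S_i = -3.13 + -1.24*i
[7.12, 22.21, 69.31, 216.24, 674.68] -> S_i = 7.12*3.12^i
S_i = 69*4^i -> [69, 276, 1104, 4416, 17664]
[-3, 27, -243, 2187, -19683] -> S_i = -3*-9^i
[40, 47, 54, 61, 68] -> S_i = 40 + 7*i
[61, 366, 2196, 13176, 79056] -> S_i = 61*6^i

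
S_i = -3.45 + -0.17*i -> [-3.45, -3.62, -3.79, -3.96, -4.13]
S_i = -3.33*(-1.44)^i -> [-3.33, 4.8, -6.91, 9.94, -14.32]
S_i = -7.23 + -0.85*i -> [-7.23, -8.08, -8.93, -9.78, -10.63]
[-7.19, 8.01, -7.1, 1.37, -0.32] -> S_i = Random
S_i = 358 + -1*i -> [358, 357, 356, 355, 354]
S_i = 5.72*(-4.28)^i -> [5.72, -24.48, 104.78, -448.46, 1919.42]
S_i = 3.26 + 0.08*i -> [3.26, 3.34, 3.42, 3.5, 3.58]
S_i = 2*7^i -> [2, 14, 98, 686, 4802]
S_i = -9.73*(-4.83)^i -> [-9.73, 47.0, -226.99, 1096.36, -5295.43]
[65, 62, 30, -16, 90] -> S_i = Random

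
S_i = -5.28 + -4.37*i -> [-5.28, -9.65, -14.02, -18.39, -22.76]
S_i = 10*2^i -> [10, 20, 40, 80, 160]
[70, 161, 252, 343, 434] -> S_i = 70 + 91*i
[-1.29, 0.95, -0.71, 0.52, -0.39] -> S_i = -1.29*(-0.74)^i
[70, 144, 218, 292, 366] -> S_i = 70 + 74*i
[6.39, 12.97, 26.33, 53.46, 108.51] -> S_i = 6.39*2.03^i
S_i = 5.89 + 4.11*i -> [5.89, 10.0, 14.11, 18.22, 22.33]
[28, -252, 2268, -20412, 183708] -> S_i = 28*-9^i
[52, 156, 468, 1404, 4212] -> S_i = 52*3^i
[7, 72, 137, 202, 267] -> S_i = 7 + 65*i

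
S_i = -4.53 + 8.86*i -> [-4.53, 4.33, 13.19, 22.05, 30.91]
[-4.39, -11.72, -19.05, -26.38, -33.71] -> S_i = -4.39 + -7.33*i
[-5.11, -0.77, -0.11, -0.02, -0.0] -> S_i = -5.11*0.15^i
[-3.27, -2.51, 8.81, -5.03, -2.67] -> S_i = Random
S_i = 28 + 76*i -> [28, 104, 180, 256, 332]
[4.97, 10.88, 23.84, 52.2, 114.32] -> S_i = 4.97*2.19^i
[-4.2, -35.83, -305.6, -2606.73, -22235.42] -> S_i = -4.20*8.53^i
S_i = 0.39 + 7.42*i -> [0.39, 7.81, 15.23, 22.65, 30.07]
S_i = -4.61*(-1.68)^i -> [-4.61, 7.74, -13.01, 21.86, -36.72]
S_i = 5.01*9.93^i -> [5.01, 49.75, 494.01, 4905.52, 48711.86]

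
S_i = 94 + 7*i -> [94, 101, 108, 115, 122]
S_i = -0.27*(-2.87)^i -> [-0.27, 0.77, -2.22, 6.38, -18.32]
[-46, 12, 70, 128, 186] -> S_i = -46 + 58*i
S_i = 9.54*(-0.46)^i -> [9.54, -4.39, 2.02, -0.93, 0.43]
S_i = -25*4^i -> [-25, -100, -400, -1600, -6400]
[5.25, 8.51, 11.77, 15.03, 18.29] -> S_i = 5.25 + 3.26*i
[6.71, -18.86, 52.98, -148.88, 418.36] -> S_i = 6.71*(-2.81)^i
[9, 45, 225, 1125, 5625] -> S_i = 9*5^i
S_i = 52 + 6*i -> [52, 58, 64, 70, 76]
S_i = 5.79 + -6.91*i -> [5.79, -1.12, -8.03, -14.94, -21.85]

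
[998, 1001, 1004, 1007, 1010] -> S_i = 998 + 3*i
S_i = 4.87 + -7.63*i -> [4.87, -2.76, -10.39, -18.02, -25.65]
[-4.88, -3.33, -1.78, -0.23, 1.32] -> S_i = -4.88 + 1.55*i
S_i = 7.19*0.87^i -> [7.19, 6.26, 5.44, 4.73, 4.12]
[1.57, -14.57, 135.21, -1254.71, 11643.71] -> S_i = 1.57*(-9.28)^i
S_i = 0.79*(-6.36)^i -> [0.79, -5.02, 31.96, -203.23, 1292.57]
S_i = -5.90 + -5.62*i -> [-5.9, -11.52, -17.14, -22.76, -28.38]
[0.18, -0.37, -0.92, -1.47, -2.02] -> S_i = 0.18 + -0.55*i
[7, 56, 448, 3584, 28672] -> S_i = 7*8^i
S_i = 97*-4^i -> [97, -388, 1552, -6208, 24832]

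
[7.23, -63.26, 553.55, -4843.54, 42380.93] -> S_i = 7.23*(-8.75)^i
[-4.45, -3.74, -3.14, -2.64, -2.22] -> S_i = -4.45*0.84^i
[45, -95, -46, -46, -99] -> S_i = Random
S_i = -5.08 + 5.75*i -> [-5.08, 0.67, 6.42, 12.17, 17.92]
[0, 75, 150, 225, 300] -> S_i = 0 + 75*i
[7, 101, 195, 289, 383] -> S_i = 7 + 94*i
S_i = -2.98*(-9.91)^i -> [-2.98, 29.53, -292.66, 2900.26, -28741.6]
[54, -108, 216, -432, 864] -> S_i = 54*-2^i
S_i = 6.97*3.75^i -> [6.97, 26.14, 98.02, 367.56, 1378.34]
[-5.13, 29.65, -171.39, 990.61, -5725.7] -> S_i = -5.13*(-5.78)^i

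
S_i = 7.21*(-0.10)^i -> [7.21, -0.72, 0.07, -0.01, 0.0]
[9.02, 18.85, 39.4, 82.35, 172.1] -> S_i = 9.02*2.09^i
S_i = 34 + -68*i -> [34, -34, -102, -170, -238]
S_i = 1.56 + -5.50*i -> [1.56, -3.94, -9.44, -14.94, -20.44]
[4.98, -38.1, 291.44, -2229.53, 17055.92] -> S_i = 4.98*(-7.65)^i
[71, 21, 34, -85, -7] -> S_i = Random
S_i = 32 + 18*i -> [32, 50, 68, 86, 104]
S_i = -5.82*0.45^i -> [-5.82, -2.62, -1.18, -0.53, -0.24]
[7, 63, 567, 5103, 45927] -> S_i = 7*9^i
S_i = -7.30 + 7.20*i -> [-7.3, -0.1, 7.1, 14.3, 21.5]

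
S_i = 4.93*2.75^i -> [4.93, 13.56, 37.28, 102.53, 281.95]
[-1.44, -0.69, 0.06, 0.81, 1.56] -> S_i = -1.44 + 0.75*i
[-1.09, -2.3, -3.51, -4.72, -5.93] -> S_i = -1.09 + -1.21*i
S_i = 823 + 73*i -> [823, 896, 969, 1042, 1115]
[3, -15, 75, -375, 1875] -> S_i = 3*-5^i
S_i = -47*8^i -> [-47, -376, -3008, -24064, -192512]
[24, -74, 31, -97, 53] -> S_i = Random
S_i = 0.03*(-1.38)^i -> [0.03, -0.04, 0.06, -0.08, 0.11]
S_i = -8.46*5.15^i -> [-8.46, -43.57, -224.38, -1155.56, -5951.13]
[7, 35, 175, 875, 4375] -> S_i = 7*5^i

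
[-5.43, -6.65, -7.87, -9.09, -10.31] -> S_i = -5.43 + -1.22*i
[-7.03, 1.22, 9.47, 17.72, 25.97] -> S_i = -7.03 + 8.25*i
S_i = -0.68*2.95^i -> [-0.68, -2.01, -5.92, -17.46, -51.5]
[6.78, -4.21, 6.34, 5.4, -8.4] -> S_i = Random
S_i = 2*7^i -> [2, 14, 98, 686, 4802]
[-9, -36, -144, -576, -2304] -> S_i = -9*4^i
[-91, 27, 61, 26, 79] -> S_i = Random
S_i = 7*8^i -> [7, 56, 448, 3584, 28672]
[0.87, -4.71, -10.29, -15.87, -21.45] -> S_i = 0.87 + -5.58*i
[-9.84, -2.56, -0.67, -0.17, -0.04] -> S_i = -9.84*0.26^i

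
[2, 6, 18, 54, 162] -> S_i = 2*3^i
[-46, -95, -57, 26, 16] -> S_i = Random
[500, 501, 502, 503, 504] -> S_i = 500 + 1*i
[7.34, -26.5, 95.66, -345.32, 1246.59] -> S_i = 7.34*(-3.61)^i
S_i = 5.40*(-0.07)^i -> [5.4, -0.38, 0.03, -0.0, 0.0]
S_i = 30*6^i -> [30, 180, 1080, 6480, 38880]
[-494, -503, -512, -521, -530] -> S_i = -494 + -9*i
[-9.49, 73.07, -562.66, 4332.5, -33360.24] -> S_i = -9.49*(-7.70)^i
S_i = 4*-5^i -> [4, -20, 100, -500, 2500]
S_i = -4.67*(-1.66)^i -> [-4.67, 7.75, -12.87, 21.36, -35.46]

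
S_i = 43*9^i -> [43, 387, 3483, 31347, 282123]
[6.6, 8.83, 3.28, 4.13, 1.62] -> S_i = Random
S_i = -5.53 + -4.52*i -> [-5.53, -10.05, -14.57, -19.09, -23.61]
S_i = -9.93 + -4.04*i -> [-9.93, -13.97, -18.01, -22.05, -26.09]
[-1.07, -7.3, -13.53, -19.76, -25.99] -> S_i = -1.07 + -6.23*i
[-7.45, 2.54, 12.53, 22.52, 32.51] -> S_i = -7.45 + 9.99*i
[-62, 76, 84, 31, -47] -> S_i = Random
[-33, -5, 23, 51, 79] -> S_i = -33 + 28*i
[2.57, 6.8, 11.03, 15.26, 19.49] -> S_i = 2.57 + 4.23*i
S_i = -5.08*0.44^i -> [-5.08, -2.24, -0.98, -0.43, -0.19]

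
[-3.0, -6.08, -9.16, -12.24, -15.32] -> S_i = -3.00 + -3.08*i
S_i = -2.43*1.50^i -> [-2.43, -3.65, -5.47, -8.2, -12.3]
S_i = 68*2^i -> [68, 136, 272, 544, 1088]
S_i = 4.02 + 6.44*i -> [4.02, 10.46, 16.9, 23.34, 29.78]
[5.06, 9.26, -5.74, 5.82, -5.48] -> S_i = Random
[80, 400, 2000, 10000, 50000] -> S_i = 80*5^i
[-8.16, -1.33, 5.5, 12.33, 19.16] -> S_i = -8.16 + 6.83*i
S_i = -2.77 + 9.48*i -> [-2.77, 6.71, 16.19, 25.67, 35.15]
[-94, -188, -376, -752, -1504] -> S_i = -94*2^i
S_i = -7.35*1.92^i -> [-7.35, -14.11, -27.1, -52.02, -99.88]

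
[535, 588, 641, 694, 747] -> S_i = 535 + 53*i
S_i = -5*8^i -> [-5, -40, -320, -2560, -20480]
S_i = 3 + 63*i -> [3, 66, 129, 192, 255]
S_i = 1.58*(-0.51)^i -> [1.58, -0.81, 0.41, -0.21, 0.11]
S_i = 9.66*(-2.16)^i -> [9.66, -20.87, 45.07, -97.35, 210.28]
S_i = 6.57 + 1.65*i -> [6.57, 8.22, 9.87, 11.52, 13.17]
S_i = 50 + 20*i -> [50, 70, 90, 110, 130]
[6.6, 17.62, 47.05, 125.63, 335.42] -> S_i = 6.60*2.67^i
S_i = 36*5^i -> [36, 180, 900, 4500, 22500]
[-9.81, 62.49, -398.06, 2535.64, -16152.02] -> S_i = -9.81*(-6.37)^i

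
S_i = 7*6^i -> [7, 42, 252, 1512, 9072]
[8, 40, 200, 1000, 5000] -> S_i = 8*5^i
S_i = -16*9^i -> [-16, -144, -1296, -11664, -104976]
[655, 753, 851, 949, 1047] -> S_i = 655 + 98*i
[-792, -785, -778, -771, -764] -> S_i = -792 + 7*i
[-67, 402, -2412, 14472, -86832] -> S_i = -67*-6^i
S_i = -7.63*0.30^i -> [-7.63, -2.29, -0.69, -0.21, -0.06]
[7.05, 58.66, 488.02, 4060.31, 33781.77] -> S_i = 7.05*8.32^i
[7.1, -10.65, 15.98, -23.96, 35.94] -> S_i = 7.10*(-1.50)^i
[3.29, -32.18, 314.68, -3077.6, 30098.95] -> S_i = 3.29*(-9.78)^i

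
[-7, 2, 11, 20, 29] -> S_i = -7 + 9*i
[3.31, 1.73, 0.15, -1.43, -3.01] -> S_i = 3.31 + -1.58*i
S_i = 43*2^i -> [43, 86, 172, 344, 688]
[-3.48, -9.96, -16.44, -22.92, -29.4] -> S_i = -3.48 + -6.48*i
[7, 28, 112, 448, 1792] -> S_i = 7*4^i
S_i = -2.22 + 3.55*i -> [-2.22, 1.33, 4.88, 8.43, 11.98]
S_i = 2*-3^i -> [2, -6, 18, -54, 162]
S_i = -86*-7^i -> [-86, 602, -4214, 29498, -206486]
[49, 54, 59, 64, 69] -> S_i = 49 + 5*i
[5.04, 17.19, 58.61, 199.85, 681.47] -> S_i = 5.04*3.41^i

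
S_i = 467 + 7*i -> [467, 474, 481, 488, 495]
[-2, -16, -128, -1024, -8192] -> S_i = -2*8^i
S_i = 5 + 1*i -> [5, 6, 7, 8, 9]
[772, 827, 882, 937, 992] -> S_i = 772 + 55*i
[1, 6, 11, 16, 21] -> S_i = 1 + 5*i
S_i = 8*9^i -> [8, 72, 648, 5832, 52488]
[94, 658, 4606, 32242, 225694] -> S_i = 94*7^i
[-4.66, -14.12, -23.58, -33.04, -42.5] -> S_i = -4.66 + -9.46*i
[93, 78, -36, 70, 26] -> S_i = Random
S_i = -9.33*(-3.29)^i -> [-9.33, 30.7, -100.99, 332.25, -1093.11]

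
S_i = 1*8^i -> [1, 8, 64, 512, 4096]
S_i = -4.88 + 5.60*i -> [-4.88, 0.72, 6.32, 11.92, 17.52]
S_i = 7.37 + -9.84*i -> [7.37, -2.47, -12.31, -22.15, -31.99]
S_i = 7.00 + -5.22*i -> [7.0, 1.78, -3.44, -8.66, -13.88]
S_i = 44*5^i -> [44, 220, 1100, 5500, 27500]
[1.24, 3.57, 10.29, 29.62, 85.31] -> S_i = 1.24*2.88^i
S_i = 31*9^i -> [31, 279, 2511, 22599, 203391]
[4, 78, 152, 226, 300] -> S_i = 4 + 74*i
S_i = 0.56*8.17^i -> [0.56, 4.58, 37.38, 305.39, 2495.03]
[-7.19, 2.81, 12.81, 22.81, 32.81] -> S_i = -7.19 + 10.00*i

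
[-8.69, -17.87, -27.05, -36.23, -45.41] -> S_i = -8.69 + -9.18*i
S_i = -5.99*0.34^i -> [-5.99, -2.04, -0.69, -0.24, -0.08]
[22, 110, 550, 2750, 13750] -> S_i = 22*5^i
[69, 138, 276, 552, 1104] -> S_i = 69*2^i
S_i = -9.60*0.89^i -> [-9.6, -8.54, -7.6, -6.77, -6.02]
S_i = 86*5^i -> [86, 430, 2150, 10750, 53750]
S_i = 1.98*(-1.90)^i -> [1.98, -3.76, 7.15, -13.58, 25.8]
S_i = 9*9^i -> [9, 81, 729, 6561, 59049]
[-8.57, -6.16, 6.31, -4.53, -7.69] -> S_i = Random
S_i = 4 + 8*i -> [4, 12, 20, 28, 36]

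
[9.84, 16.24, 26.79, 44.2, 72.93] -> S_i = 9.84*1.65^i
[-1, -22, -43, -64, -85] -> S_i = -1 + -21*i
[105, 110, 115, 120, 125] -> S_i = 105 + 5*i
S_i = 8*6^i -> [8, 48, 288, 1728, 10368]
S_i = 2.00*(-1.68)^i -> [2.0, -3.36, 5.64, -9.48, 15.93]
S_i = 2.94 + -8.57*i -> [2.94, -5.63, -14.2, -22.77, -31.34]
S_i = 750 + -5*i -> [750, 745, 740, 735, 730]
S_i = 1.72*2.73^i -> [1.72, 4.7, 12.82, 35.0, 95.54]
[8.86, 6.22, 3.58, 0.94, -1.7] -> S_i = 8.86 + -2.64*i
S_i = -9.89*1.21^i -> [-9.89, -11.97, -14.48, -17.52, -21.2]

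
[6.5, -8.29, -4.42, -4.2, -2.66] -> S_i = Random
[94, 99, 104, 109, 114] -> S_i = 94 + 5*i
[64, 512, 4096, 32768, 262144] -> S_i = 64*8^i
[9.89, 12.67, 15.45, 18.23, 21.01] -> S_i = 9.89 + 2.78*i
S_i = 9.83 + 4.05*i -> [9.83, 13.88, 17.93, 21.98, 26.03]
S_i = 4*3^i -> [4, 12, 36, 108, 324]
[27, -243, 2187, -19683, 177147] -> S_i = 27*-9^i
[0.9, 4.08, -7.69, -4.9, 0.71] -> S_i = Random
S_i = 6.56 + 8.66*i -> [6.56, 15.22, 23.88, 32.54, 41.2]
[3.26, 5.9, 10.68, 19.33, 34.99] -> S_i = 3.26*1.81^i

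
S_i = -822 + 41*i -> [-822, -781, -740, -699, -658]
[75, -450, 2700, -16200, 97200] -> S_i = 75*-6^i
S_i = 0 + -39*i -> [0, -39, -78, -117, -156]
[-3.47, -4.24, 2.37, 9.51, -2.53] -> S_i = Random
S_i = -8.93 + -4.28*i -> [-8.93, -13.21, -17.49, -21.77, -26.05]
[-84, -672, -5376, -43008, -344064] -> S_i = -84*8^i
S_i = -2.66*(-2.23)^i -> [-2.66, 5.93, -13.23, 29.5, -65.78]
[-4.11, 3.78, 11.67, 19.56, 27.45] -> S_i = -4.11 + 7.89*i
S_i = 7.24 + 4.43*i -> [7.24, 11.67, 16.1, 20.53, 24.96]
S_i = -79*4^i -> [-79, -316, -1264, -5056, -20224]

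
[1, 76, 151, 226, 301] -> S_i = 1 + 75*i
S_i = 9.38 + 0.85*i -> [9.38, 10.23, 11.08, 11.93, 12.78]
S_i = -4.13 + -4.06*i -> [-4.13, -8.19, -12.25, -16.31, -20.37]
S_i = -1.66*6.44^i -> [-1.66, -10.69, -68.85, -443.37, -2855.3]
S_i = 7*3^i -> [7, 21, 63, 189, 567]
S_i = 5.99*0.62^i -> [5.99, 3.71, 2.3, 1.43, 0.89]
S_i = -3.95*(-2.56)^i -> [-3.95, 10.11, -25.89, 66.27, -169.65]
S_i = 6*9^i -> [6, 54, 486, 4374, 39366]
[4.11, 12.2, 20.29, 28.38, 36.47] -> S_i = 4.11 + 8.09*i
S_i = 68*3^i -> [68, 204, 612, 1836, 5508]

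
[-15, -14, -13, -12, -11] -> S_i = -15 + 1*i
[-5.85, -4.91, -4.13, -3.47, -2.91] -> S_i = -5.85*0.84^i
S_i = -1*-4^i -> [-1, 4, -16, 64, -256]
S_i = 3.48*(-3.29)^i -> [3.48, -11.45, 37.67, -123.93, 407.72]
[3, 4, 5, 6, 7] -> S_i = 3 + 1*i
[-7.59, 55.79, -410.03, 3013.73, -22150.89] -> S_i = -7.59*(-7.35)^i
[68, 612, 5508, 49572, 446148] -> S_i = 68*9^i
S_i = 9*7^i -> [9, 63, 441, 3087, 21609]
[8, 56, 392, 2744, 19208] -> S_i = 8*7^i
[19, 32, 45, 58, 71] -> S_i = 19 + 13*i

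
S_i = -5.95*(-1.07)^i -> [-5.95, 6.37, -6.81, 7.29, -7.8]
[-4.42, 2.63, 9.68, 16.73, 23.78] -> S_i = -4.42 + 7.05*i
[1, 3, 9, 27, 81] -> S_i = 1*3^i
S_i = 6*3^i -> [6, 18, 54, 162, 486]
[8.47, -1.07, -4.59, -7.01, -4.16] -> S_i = Random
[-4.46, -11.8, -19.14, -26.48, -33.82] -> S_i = -4.46 + -7.34*i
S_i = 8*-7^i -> [8, -56, 392, -2744, 19208]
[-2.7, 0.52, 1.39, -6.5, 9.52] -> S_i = Random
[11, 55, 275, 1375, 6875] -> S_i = 11*5^i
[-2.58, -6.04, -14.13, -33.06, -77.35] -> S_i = -2.58*2.34^i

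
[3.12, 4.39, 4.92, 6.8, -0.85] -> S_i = Random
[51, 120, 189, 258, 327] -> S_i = 51 + 69*i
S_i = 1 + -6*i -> [1, -5, -11, -17, -23]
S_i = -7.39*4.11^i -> [-7.39, -30.37, -124.83, -513.06, -2108.69]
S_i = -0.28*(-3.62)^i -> [-0.28, 1.01, -3.67, 13.28, -48.08]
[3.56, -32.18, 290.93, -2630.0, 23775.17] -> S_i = 3.56*(-9.04)^i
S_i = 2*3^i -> [2, 6, 18, 54, 162]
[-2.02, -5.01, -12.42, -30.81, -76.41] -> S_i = -2.02*2.48^i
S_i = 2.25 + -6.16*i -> [2.25, -3.91, -10.07, -16.23, -22.39]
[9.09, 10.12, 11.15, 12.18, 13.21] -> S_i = 9.09 + 1.03*i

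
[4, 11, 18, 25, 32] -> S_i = 4 + 7*i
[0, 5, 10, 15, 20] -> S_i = 0 + 5*i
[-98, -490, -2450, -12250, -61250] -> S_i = -98*5^i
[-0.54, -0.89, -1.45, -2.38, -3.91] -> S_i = -0.54*1.64^i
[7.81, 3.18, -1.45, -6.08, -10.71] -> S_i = 7.81 + -4.63*i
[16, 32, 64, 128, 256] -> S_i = 16*2^i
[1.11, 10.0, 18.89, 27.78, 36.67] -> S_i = 1.11 + 8.89*i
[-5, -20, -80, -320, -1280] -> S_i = -5*4^i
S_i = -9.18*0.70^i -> [-9.18, -6.43, -4.5, -3.15, -2.2]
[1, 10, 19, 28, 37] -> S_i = 1 + 9*i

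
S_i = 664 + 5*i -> [664, 669, 674, 679, 684]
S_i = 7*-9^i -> [7, -63, 567, -5103, 45927]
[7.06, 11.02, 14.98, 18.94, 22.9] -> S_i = 7.06 + 3.96*i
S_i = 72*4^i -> [72, 288, 1152, 4608, 18432]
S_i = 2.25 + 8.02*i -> [2.25, 10.27, 18.29, 26.31, 34.33]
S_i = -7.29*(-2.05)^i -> [-7.29, 14.94, -30.64, 62.8, -128.75]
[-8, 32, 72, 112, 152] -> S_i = -8 + 40*i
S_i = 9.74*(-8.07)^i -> [9.74, -78.6, 634.32, -5118.93, 41309.8]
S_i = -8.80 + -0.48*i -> [-8.8, -9.28, -9.76, -10.24, -10.72]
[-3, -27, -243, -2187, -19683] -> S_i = -3*9^i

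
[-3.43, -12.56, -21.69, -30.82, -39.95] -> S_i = -3.43 + -9.13*i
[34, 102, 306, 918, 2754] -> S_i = 34*3^i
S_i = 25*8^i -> [25, 200, 1600, 12800, 102400]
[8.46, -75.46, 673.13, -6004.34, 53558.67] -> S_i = 8.46*(-8.92)^i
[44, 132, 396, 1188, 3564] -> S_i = 44*3^i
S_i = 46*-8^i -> [46, -368, 2944, -23552, 188416]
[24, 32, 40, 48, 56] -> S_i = 24 + 8*i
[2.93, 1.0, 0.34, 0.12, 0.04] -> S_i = 2.93*0.34^i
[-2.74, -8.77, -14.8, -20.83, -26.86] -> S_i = -2.74 + -6.03*i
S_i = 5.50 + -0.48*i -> [5.5, 5.02, 4.54, 4.06, 3.58]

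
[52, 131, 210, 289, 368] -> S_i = 52 + 79*i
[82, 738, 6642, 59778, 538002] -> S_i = 82*9^i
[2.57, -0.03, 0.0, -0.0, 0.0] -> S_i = 2.57*(-0.01)^i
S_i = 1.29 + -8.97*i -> [1.29, -7.68, -16.65, -25.62, -34.59]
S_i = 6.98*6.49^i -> [6.98, 45.3, 294.0, 1908.05, 12383.24]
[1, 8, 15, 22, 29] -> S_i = 1 + 7*i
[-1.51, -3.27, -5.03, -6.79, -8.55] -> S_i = -1.51 + -1.76*i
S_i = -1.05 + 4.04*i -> [-1.05, 2.99, 7.03, 11.07, 15.11]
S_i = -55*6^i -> [-55, -330, -1980, -11880, -71280]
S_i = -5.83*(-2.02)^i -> [-5.83, 11.78, -23.79, 48.05, -97.07]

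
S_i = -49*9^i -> [-49, -441, -3969, -35721, -321489]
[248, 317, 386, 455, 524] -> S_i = 248 + 69*i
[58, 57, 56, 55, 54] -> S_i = 58 + -1*i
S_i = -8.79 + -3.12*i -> [-8.79, -11.91, -15.03, -18.15, -21.27]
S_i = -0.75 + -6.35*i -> [-0.75, -7.1, -13.45, -19.8, -26.15]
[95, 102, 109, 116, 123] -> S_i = 95 + 7*i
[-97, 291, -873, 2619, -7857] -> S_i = -97*-3^i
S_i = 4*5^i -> [4, 20, 100, 500, 2500]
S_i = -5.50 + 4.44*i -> [-5.5, -1.06, 3.38, 7.82, 12.26]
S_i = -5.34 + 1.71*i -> [-5.34, -3.63, -1.92, -0.21, 1.5]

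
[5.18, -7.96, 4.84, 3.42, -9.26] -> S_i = Random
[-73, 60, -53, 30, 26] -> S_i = Random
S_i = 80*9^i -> [80, 720, 6480, 58320, 524880]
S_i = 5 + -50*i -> [5, -45, -95, -145, -195]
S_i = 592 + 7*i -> [592, 599, 606, 613, 620]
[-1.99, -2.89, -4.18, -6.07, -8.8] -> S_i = -1.99*1.45^i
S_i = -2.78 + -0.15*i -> [-2.78, -2.93, -3.08, -3.23, -3.38]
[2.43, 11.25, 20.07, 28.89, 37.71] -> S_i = 2.43 + 8.82*i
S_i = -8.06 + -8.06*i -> [-8.06, -16.12, -24.18, -32.24, -40.3]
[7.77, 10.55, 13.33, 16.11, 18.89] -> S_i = 7.77 + 2.78*i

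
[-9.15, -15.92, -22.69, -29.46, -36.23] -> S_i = -9.15 + -6.77*i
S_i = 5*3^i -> [5, 15, 45, 135, 405]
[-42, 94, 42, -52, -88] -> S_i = Random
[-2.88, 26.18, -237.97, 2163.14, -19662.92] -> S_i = -2.88*(-9.09)^i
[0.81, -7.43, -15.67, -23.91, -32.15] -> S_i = 0.81 + -8.24*i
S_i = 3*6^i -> [3, 18, 108, 648, 3888]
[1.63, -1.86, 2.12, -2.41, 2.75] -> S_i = 1.63*(-1.14)^i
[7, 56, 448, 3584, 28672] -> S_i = 7*8^i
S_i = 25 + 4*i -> [25, 29, 33, 37, 41]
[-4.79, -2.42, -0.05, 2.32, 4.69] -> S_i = -4.79 + 2.37*i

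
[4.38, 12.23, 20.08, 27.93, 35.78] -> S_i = 4.38 + 7.85*i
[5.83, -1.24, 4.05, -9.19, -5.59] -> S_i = Random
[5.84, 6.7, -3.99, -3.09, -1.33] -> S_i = Random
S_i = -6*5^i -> [-6, -30, -150, -750, -3750]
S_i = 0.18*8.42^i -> [0.18, 1.52, 12.76, 107.45, 904.73]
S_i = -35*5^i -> [-35, -175, -875, -4375, -21875]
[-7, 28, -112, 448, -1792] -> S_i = -7*-4^i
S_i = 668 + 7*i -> [668, 675, 682, 689, 696]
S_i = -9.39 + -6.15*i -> [-9.39, -15.54, -21.69, -27.84, -33.99]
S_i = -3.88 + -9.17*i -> [-3.88, -13.05, -22.22, -31.39, -40.56]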